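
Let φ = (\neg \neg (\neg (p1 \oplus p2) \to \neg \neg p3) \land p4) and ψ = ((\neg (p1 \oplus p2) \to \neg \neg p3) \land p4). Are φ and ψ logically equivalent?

p1  p2  p3  p4  |  φ  ψ
T   T   T   T   |  T  T
T   T   T   F   |  F  F
T   T   F   T   |  F  F
T   T   F   F   |  F  F
T   F   T   T   |  T  T
T   F   T   F   |  F  F
T   F   F   T   |  T  T
T   F   F   F   |  F  F
F   T   T   T   |  T  T
F   T   T   F   |  F  F
F   T   F   T   |  T  T
F   T   F   F   |  F  F
F   F   T   T   |  T  T
F   F   T   F   |  F  F
F   F   F   T   |  F  F
F   F   F   F   |  F  F
The columns for φ and ψ agree on every row, so they are logically equivalent.

equivalent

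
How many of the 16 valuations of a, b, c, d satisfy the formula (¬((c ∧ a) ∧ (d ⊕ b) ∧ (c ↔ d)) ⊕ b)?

7

a  b  c  d  |  φ
1  1  1  1  |  0
1  1  1  0  |  0
1  1  0  1  |  0
1  1  0  0  |  0
1  0  1  1  |  0
1  0  1  0  |  1
1  0  0  1  |  1
1  0  0  0  |  1
0  1  1  1  |  0
0  1  1  0  |  0
0  1  0  1  |  0
0  1  0  0  |  0
0  0  1  1  |  1
0  0  1  0  |  1
0  0  0  1  |  1
0  0  0  0  |  1
The formula is true on 7 of the 16 rows.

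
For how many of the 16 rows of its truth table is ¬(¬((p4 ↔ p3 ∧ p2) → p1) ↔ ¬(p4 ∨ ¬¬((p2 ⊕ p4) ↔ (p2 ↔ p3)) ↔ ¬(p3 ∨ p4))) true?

12

  p1     p2     p3     p4   |  (p3 ∧ p2)  (p4 ↔ (p3 ∧ p2))  ((p4 ↔ (p3 ∧ p2)) → p1)  ¬((p4 ↔ (p3 ∧ p2)) → p1)  (p2 ⊕ p4)  (p2 ↔ p3)  ((p2 ⊕ p4) ↔ (p2 ↔ p3))  ¬((p2 ⊕ p4) ↔ (p2 ↔ p3))  ¬¬((p2 ⊕ p4) ↔ (p2 ↔ p3))  (p3 ∨ p4)  ¬(p3 ∨ p4)    φ  
 True   True   True   True  |     True          True                  True                    False              False       True             False                     True                      False               True      False      True
 True   True   True  False  |     True         False                  True                    False               True       True              True                    False                       True               True      False      True
 True   True  False   True  |    False         False                  True                    False              False      False              True                    False                       True               True      False      True
 True   True  False  False  |    False          True                  True                    False               True      False             False                     True                      False              False       True      True
 True  False   True   True  |    False         False                  True                    False               True      False             False                     True                      False               True      False      True
 True  False   True  False  |    False          True                  True                    False              False      False              True                    False                       True               True      False      True
 True  False  False   True  |    False         False                  True                    False               True       True              True                    False                       True               True      False      True
 True  False  False  False  |    False          True                  True                    False              False       True             False                     True                      False              False       True      True
False   True   True   True  |     True          True                 False                     True              False       True             False                     True                      False               True      False     False
False   True   True  False  |     True         False                  True                    False               True       True              True                    False                       True               True      False      True
False   True  False   True  |    False         False                  True                    False              False      False              True                    False                       True               True      False      True
False   True  False  False  |    False          True                 False                     True               True      False             False                     True                      False              False       True     False
False  False   True   True  |    False         False                  True                    False               True      False             False                     True                      False               True      False      True
False  False   True  False  |    False          True                 False                     True              False      False              True                    False                       True               True      False     False
False  False  False   True  |    False         False                  True                    False               True       True              True                    False                       True               True      False      True
False  False  False  False  |    False          True                 False                     True              False       True             False                     True                      False              False       True     False
The formula is true on 12 of the 16 rows.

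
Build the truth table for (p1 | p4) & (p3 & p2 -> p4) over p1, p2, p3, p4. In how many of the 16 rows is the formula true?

p1  p2  p3  p4     (p1 | p4)  (p3 & p2)  ((p3 & p2) -> p4)  ((p1 | p4) & ((p3 & p2) -> p4))
0   0   0   0          0          0              1                         0               
0   0   0   1          1          0              1                         1               
0   0   1   0          0          0              1                         0               
0   0   1   1          1          0              1                         1               
0   1   0   0          0          0              1                         0               
0   1   0   1          1          0              1                         1               
0   1   1   0          0          1              0                         0               
0   1   1   1          1          1              1                         1               
1   0   0   0          1          0              1                         1               
1   0   0   1          1          0              1                         1               
1   0   1   0          1          0              1                         1               
1   0   1   1          1          0              1                         1               
1   1   0   0          1          0              1                         1               
1   1   0   1          1          0              1                         1               
1   1   1   0          1          1              0                         0               
1   1   1   1          1          1              1                         1               
The formula is true on 11 of the 16 rows.

11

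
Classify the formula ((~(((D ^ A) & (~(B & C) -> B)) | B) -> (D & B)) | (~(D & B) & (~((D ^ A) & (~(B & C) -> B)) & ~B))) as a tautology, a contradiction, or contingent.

tautology

A  B  C  D  |  (D ^ A)  (B & C)  ~(B & C)  (~(B & C) -> B)  ((D ^ A) & (~(B & C) -> B))  (D & B)  ~(D & B)  ~((D ^ A) & (~(B & C) -> B))  ~B  φ
T  T  T  T  |     F        T        F             T                      F                  T        F                   T                F   T
T  T  T  F  |     T        T        F             T                      T                  F        T                   F                F   T
T  T  F  T  |     F        F        T             T                      F                  T        F                   T                F   T
T  T  F  F  |     T        F        T             T                      T                  F        T                   F                F   T
T  F  T  T  |     F        F        T             F                      F                  F        T                   T                T   T
T  F  T  F  |     T        F        T             F                      F                  F        T                   T                T   T
T  F  F  T  |     F        F        T             F                      F                  F        T                   T                T   T
T  F  F  F  |     T        F        T             F                      F                  F        T                   T                T   T
F  T  T  T  |     T        T        F             T                      T                  T        F                   F                F   T
F  T  T  F  |     F        T        F             T                      F                  F        T                   T                F   T
F  T  F  T  |     T        F        T             T                      T                  T        F                   F                F   T
F  T  F  F  |     F        F        T             T                      F                  F        T                   T                F   T
F  F  T  T  |     T        F        T             F                      F                  F        T                   T                T   T
F  F  T  F  |     F        F        T             F                      F                  F        T                   T                T   T
F  F  F  T  |     T        F        T             F                      F                  F        T                   T                T   T
F  F  F  F  |     F        F        T             F                      F                  F        T                   T                T   T
Every row is T, so the formula is a tautology.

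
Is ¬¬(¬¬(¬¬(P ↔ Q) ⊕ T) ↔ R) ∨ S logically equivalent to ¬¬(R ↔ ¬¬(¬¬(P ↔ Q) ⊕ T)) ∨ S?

P | Q | R | S | T | φ | ψ
- | - | - | - | - | - | -
T | T | T | T | T | T | T
T | T | T | T | F | T | T
T | T | T | F | T | F | F
T | T | T | F | F | T | T
T | T | F | T | T | T | T
T | T | F | T | F | T | T
T | T | F | F | T | T | T
T | T | F | F | F | F | F
T | F | T | T | T | T | T
T | F | T | T | F | T | T
T | F | T | F | T | T | T
T | F | T | F | F | F | F
T | F | F | T | T | T | T
T | F | F | T | F | T | T
T | F | F | F | T | F | F
T | F | F | F | F | T | T
F | T | T | T | T | T | T
F | T | T | T | F | T | T
F | T | T | F | T | T | T
F | T | T | F | F | F | F
F | T | F | T | T | T | T
F | T | F | T | F | T | T
F | T | F | F | T | F | F
F | T | F | F | F | T | T
F | F | T | T | T | T | T
F | F | T | T | F | T | T
F | F | T | F | T | F | F
F | F | T | F | F | T | T
F | F | F | T | T | T | T
F | F | F | T | F | T | T
F | F | F | F | T | T | T
F | F | F | F | F | F | F
The columns for φ and ψ agree on every row, so they are logically equivalent.

equivalent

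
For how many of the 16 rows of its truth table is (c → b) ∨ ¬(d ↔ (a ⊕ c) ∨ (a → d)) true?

13

a | b | c | d || φ
1 | 1 | 1 | 1 || 1
1 | 1 | 1 | 0 || 1
1 | 1 | 0 | 1 || 1
1 | 1 | 0 | 0 || 1
1 | 0 | 1 | 1 || 0
1 | 0 | 1 | 0 || 0
1 | 0 | 0 | 1 || 1
1 | 0 | 0 | 0 || 1
0 | 1 | 1 | 1 || 1
0 | 1 | 1 | 0 || 1
0 | 1 | 0 | 1 || 1
0 | 1 | 0 | 0 || 1
0 | 0 | 1 | 1 || 0
0 | 0 | 1 | 0 || 1
0 | 0 | 0 | 1 || 1
0 | 0 | 0 | 0 || 1
The formula is true on 13 of the 16 rows.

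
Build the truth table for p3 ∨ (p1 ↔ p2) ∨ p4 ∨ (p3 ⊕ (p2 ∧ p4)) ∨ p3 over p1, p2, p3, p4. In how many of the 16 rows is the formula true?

p1 | p2 | p3 | p4 | (p1 ↔ p2) | (p2 ∧ p4) | (p3 ⊕ (p2 ∧ p4)) | φ
-- | -- | -- | -- | --------- | --------- | ---------------- | -
1  | 1  | 1  | 1  |     1     |     1     |        0         | 1
1  | 1  | 1  | 0  |     1     |     0     |        1         | 1
1  | 1  | 0  | 1  |     1     |     1     |        1         | 1
1  | 1  | 0  | 0  |     1     |     0     |        0         | 1
1  | 0  | 1  | 1  |     0     |     0     |        1         | 1
1  | 0  | 1  | 0  |     0     |     0     |        1         | 1
1  | 0  | 0  | 1  |     0     |     0     |        0         | 1
1  | 0  | 0  | 0  |     0     |     0     |        0         | 0
0  | 1  | 1  | 1  |     0     |     1     |        0         | 1
0  | 1  | 1  | 0  |     0     |     0     |        1         | 1
0  | 1  | 0  | 1  |     0     |     1     |        1         | 1
0  | 1  | 0  | 0  |     0     |     0     |        0         | 0
0  | 0  | 1  | 1  |     1     |     0     |        1         | 1
0  | 0  | 1  | 0  |     1     |     0     |        1         | 1
0  | 0  | 0  | 1  |     1     |     0     |        0         | 1
0  | 0  | 0  | 0  |     1     |     0     |        0         | 1
The formula is true on 14 of the 16 rows.

14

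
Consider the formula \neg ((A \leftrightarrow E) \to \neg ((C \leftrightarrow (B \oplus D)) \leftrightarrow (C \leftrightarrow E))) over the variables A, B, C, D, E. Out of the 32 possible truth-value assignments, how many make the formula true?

8

A | B | C | D | E | φ
- | - | - | - | - | -
0 | 0 | 0 | 0 | 0 | 1
0 | 0 | 0 | 0 | 1 | 0
0 | 0 | 0 | 1 | 0 | 0
0 | 0 | 0 | 1 | 1 | 0
0 | 0 | 1 | 0 | 0 | 1
0 | 0 | 1 | 0 | 1 | 0
0 | 0 | 1 | 1 | 0 | 0
0 | 0 | 1 | 1 | 1 | 0
0 | 1 | 0 | 0 | 0 | 0
0 | 1 | 0 | 0 | 1 | 0
0 | 1 | 0 | 1 | 0 | 1
0 | 1 | 0 | 1 | 1 | 0
0 | 1 | 1 | 0 | 0 | 0
0 | 1 | 1 | 0 | 1 | 0
0 | 1 | 1 | 1 | 0 | 1
0 | 1 | 1 | 1 | 1 | 0
1 | 0 | 0 | 0 | 0 | 0
1 | 0 | 0 | 0 | 1 | 0
1 | 0 | 0 | 1 | 0 | 0
1 | 0 | 0 | 1 | 1 | 1
1 | 0 | 1 | 0 | 0 | 0
1 | 0 | 1 | 0 | 1 | 0
1 | 0 | 1 | 1 | 0 | 0
1 | 0 | 1 | 1 | 1 | 1
1 | 1 | 0 | 0 | 0 | 0
1 | 1 | 0 | 0 | 1 | 1
1 | 1 | 0 | 1 | 0 | 0
1 | 1 | 0 | 1 | 1 | 0
1 | 1 | 1 | 0 | 0 | 0
1 | 1 | 1 | 0 | 1 | 1
1 | 1 | 1 | 1 | 0 | 0
1 | 1 | 1 | 1 | 1 | 0
The formula is true on 8 of the 32 rows.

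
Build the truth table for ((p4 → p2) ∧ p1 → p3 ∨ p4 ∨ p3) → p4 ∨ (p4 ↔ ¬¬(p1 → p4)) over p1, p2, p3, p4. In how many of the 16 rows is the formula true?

12

  p1  |   p2  |   p3  |   p4  |   φ  
----- | ----- | ----- | ----- | -----
False | False | False | False | False
False | False | False |  True |  True
False | False |  True | False | False
False | False |  True |  True |  True
False |  True | False | False | False
False |  True | False |  True |  True
False |  True |  True | False | False
False |  True |  True |  True |  True
 True | False | False | False |  True
 True | False | False |  True |  True
 True | False |  True | False |  True
 True | False |  True |  True |  True
 True |  True | False | False |  True
 True |  True | False |  True |  True
 True |  True |  True | False |  True
 True |  True |  True |  True |  True
The formula is true on 12 of the 16 rows.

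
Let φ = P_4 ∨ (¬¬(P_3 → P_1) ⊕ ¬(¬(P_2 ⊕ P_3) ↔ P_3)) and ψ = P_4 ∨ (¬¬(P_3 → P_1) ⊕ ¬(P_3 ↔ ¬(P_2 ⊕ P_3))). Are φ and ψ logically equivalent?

equivalent

P_1 | P_2 | P_3 | P_4 | φ | ψ
--- | --- | --- | --- | - | -
 T  |  T  |  T  |  T  | T | T
 T  |  T  |  T  |  F  | T | T
 T  |  T  |  F  |  T  | T | T
 T  |  T  |  F  |  F  | T | T
 T  |  F  |  T  |  T  | T | T
 T  |  F  |  T  |  F  | F | F
 T  |  F  |  F  |  T  | T | T
 T  |  F  |  F  |  F  | F | F
 F  |  T  |  T  |  T  | T | T
 F  |  T  |  T  |  F  | F | F
 F  |  T  |  F  |  T  | T | T
 F  |  T  |  F  |  F  | T | T
 F  |  F  |  T  |  T  | T | T
 F  |  F  |  T  |  F  | T | T
 F  |  F  |  F  |  T  | T | T
 F  |  F  |  F  |  F  | F | F
The columns for φ and ψ agree on every row, so they are logically equivalent.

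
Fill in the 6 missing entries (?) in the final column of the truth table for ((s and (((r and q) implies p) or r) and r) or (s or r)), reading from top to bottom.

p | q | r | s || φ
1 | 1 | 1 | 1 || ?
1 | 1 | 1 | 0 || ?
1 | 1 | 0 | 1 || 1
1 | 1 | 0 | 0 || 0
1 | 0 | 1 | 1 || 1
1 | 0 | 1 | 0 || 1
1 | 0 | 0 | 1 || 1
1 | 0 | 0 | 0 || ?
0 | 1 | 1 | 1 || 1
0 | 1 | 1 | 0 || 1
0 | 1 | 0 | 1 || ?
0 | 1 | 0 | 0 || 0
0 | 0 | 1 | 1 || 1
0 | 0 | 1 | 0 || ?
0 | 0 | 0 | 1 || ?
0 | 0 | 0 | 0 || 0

1, 1, 0, 1, 1, 1

Row p=1, q=1, r=1, s=1: (s and (((r and q) implies p) or r) and r) = 1, (s or r) = 1, so the formula = 1.
Row p=1, q=1, r=1, s=0: (s and (((r and q) implies p) or r) and r) = 0, (s or r) = 1, so the formula = 1.
Row p=1, q=0, r=0, s=0: (s and (((r and q) implies p) or r) and r) = 0, (s or r) = 0, so the formula = 0.
Row p=0, q=1, r=0, s=1: (s and (((r and q) implies p) or r) and r) = 0, (s or r) = 1, so the formula = 1.
Row p=0, q=0, r=1, s=0: (s and (((r and q) implies p) or r) and r) = 0, (s or r) = 1, so the formula = 1.
Row p=0, q=0, r=0, s=1: (s and (((r and q) implies p) or r) and r) = 0, (s or r) = 1, so the formula = 1.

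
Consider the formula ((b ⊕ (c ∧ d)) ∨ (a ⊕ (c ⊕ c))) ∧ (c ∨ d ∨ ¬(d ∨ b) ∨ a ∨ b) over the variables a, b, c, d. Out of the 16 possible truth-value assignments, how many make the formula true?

  a   |   b   |   c   |   d   || (c ∧ d) | (b ⊕ (c ∧ d)) | (c ⊕ c) | (a ⊕ (c ⊕ c)) | (d ∨ b) | ¬(d ∨ b) | (d ∨ ¬(d ∨ b)) | (c ∨ (d ∨ ¬(d ∨ b))) | (a ∨ b) |   φ  
False | False | False | False ||  False  |     False     |  False  |     False     |  False  |   True   |      True      |         True         |  False  | False
False | False | False |  True ||  False  |     False     |  False  |     False     |   True  |  False   |      True      |         True         |  False  | False
False | False |  True | False ||  False  |     False     |  False  |     False     |  False  |   True   |      True      |         True         |  False  | False
False | False |  True |  True ||   True  |      True     |  False  |     False     |   True  |  False   |      True      |         True         |  False  |  True
False |  True | False | False ||  False  |      True     |  False  |     False     |   True  |  False   |     False      |        False         |   True  |  True
False |  True | False |  True ||  False  |      True     |  False  |     False     |   True  |  False   |      True      |         True         |   True  |  True
False |  True |  True | False ||  False  |      True     |  False  |     False     |   True  |  False   |     False      |         True         |   True  |  True
False |  True |  True |  True ||   True  |     False     |  False  |     False     |   True  |  False   |      True      |         True         |   True  | False
 True | False | False | False ||  False  |     False     |  False  |      True     |  False  |   True   |      True      |         True         |   True  |  True
 True | False | False |  True ||  False  |     False     |  False  |      True     |   True  |  False   |      True      |         True         |   True  |  True
 True | False |  True | False ||  False  |     False     |  False  |      True     |  False  |   True   |      True      |         True         |   True  |  True
 True | False |  True |  True ||   True  |      True     |  False  |      True     |   True  |  False   |      True      |         True         |   True  |  True
 True |  True | False | False ||  False  |      True     |  False  |      True     |   True  |  False   |     False      |        False         |   True  |  True
 True |  True | False |  True ||  False  |      True     |  False  |      True     |   True  |  False   |      True      |         True         |   True  |  True
 True |  True |  True | False ||  False  |      True     |  False  |      True     |   True  |  False   |     False      |         True         |   True  |  True
 True |  True |  True |  True ||   True  |     False     |  False  |      True     |   True  |  False   |      True      |         True         |   True  |  True
The formula is true on 12 of the 16 rows.

12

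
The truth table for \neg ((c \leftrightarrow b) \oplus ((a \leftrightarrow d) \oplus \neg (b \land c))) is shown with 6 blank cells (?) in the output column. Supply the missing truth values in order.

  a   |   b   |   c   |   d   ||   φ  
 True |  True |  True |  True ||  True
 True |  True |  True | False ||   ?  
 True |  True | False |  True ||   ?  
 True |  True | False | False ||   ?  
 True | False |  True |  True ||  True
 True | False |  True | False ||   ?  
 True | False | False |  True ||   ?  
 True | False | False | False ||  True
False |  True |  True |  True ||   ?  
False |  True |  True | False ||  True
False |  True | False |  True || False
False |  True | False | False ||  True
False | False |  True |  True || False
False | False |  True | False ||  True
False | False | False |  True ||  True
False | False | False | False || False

Row a=True, b=True, c=True, d=False: (c \leftrightarrow b) = True, ((a \leftrightarrow d) \oplus \neg (b \land c)) = False, ((c \leftrightarrow b) \oplus ((a \leftrightarrow d) \oplus \neg (b \land c))) = True, so the formula = False.
Row a=True, b=True, c=False, d=True: (c \leftrightarrow b) = False, ((a \leftrightarrow d) \oplus \neg (b \land c)) = False, ((c \leftrightarrow b) \oplus ((a \leftrightarrow d) \oplus \neg (b \land c))) = False, so the formula = True.
Row a=True, b=True, c=False, d=False: (c \leftrightarrow b) = False, ((a \leftrightarrow d) \oplus \neg (b \land c)) = True, ((c \leftrightarrow b) \oplus ((a \leftrightarrow d) \oplus \neg (b \land c))) = True, so the formula = False.
Row a=True, b=False, c=True, d=False: (c \leftrightarrow b) = False, ((a \leftrightarrow d) \oplus \neg (b \land c)) = True, ((c \leftrightarrow b) \oplus ((a \leftrightarrow d) \oplus \neg (b \land c))) = True, so the formula = False.
Row a=True, b=False, c=False, d=True: (c \leftrightarrow b) = True, ((a \leftrightarrow d) \oplus \neg (b \land c)) = False, ((c \leftrightarrow b) \oplus ((a \leftrightarrow d) \oplus \neg (b \land c))) = True, so the formula = False.
Row a=False, b=True, c=True, d=True: (c \leftrightarrow b) = True, ((a \leftrightarrow d) \oplus \neg (b \land c)) = False, ((c \leftrightarrow b) \oplus ((a \leftrightarrow d) \oplus \neg (b \land c))) = True, so the formula = False.

False, True, False, False, False, False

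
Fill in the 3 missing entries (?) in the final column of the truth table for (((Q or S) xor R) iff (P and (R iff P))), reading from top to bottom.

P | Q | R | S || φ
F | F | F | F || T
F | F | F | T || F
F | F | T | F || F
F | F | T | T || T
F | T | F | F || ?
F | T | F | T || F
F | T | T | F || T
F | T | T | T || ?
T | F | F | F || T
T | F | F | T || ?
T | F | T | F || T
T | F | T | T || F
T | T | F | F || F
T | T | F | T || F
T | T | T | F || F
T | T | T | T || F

F, T, F

Row P=F, Q=T, R=F, S=F: ((Q or S) xor R) = T, (P and (R iff P)) = F, so the formula = F.
Row P=F, Q=T, R=T, S=T: ((Q or S) xor R) = F, (P and (R iff P)) = F, so the formula = T.
Row P=T, Q=F, R=F, S=T: ((Q or S) xor R) = T, (P and (R iff P)) = F, so the formula = F.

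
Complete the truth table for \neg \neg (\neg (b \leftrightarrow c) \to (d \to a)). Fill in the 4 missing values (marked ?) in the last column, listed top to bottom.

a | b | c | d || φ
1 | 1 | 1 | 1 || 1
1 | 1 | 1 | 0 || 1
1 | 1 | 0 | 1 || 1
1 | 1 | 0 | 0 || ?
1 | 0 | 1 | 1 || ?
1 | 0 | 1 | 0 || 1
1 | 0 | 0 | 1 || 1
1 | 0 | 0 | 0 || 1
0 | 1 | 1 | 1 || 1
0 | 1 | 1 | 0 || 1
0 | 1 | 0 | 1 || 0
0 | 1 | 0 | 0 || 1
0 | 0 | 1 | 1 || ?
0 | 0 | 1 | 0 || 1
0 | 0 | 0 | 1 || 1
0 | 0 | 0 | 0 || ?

Row a=1, b=1, c=0, d=0: (\neg (b \leftrightarrow c) \to (d \to a)) = 1, \neg (\neg (b \leftrightarrow c) \to (d \to a)) = 0, so the formula = 1.
Row a=1, b=0, c=1, d=1: (\neg (b \leftrightarrow c) \to (d \to a)) = 1, \neg (\neg (b \leftrightarrow c) \to (d \to a)) = 0, so the formula = 1.
Row a=0, b=0, c=1, d=1: (\neg (b \leftrightarrow c) \to (d \to a)) = 0, \neg (\neg (b \leftrightarrow c) \to (d \to a)) = 1, so the formula = 0.
Row a=0, b=0, c=0, d=0: (\neg (b \leftrightarrow c) \to (d \to a)) = 1, \neg (\neg (b \leftrightarrow c) \to (d \to a)) = 0, so the formula = 1.

1, 1, 0, 1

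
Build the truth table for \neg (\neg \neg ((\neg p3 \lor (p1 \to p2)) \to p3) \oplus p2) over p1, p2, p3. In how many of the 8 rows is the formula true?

p1 | p2 | p3 | φ
-- | -- | -- | -
T  | T  | T  | T
T  | T  | F  | F
T  | F  | T  | F
T  | F  | F  | T
F  | T  | T  | T
F  | T  | F  | F
F  | F  | T  | F
F  | F  | F  | T
The formula is true on 4 of the 8 rows.

4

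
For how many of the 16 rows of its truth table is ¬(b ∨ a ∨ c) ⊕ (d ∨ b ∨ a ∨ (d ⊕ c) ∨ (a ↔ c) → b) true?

a  b  c  d  |  (b ∨ a ∨ c)  ¬(b ∨ a ∨ c)  (d ⊕ c)  (b ∨ a ∨ (d ⊕ c))  (a ↔ c)  φ
F  F  F  F  |       F            T           F             F             T     T
F  F  F  T  |       F            T           T             T             T     T
F  F  T  F  |       T            F           T             T             F     F
F  F  T  T  |       T            F           F             F             F     F
F  T  F  F  |       T            F           F             T             T     T
F  T  F  T  |       T            F           T             T             T     T
F  T  T  F  |       T            F           T             T             F     T
F  T  T  T  |       T            F           F             T             F     T
T  F  F  F  |       T            F           F             T             F     F
T  F  F  T  |       T            F           T             T             F     F
T  F  T  F  |       T            F           T             T             T     F
T  F  T  T  |       T            F           F             T             T     F
T  T  F  F  |       T            F           F             T             F     T
T  T  F  T  |       T            F           T             T             F     T
T  T  T  F  |       T            F           T             T             T     T
T  T  T  T  |       T            F           F             T             T     T
The formula is true on 10 of the 16 rows.

10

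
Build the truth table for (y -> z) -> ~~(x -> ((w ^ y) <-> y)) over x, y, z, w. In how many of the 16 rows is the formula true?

x | y | z | w || φ
1 | 1 | 1 | 1 || 0
1 | 1 | 1 | 0 || 1
1 | 1 | 0 | 1 || 1
1 | 1 | 0 | 0 || 1
1 | 0 | 1 | 1 || 0
1 | 0 | 1 | 0 || 1
1 | 0 | 0 | 1 || 0
1 | 0 | 0 | 0 || 1
0 | 1 | 1 | 1 || 1
0 | 1 | 1 | 0 || 1
0 | 1 | 0 | 1 || 1
0 | 1 | 0 | 0 || 1
0 | 0 | 1 | 1 || 1
0 | 0 | 1 | 0 || 1
0 | 0 | 0 | 1 || 1
0 | 0 | 0 | 0 || 1
The formula is true on 13 of the 16 rows.

13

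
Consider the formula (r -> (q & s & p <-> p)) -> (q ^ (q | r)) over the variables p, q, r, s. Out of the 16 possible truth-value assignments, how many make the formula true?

p  q  r  s  |  φ
F  F  F  F  |  F
F  F  F  T  |  F
F  F  T  F  |  T
F  F  T  T  |  T
F  T  F  F  |  F
F  T  F  T  |  F
F  T  T  F  |  F
F  T  T  T  |  F
T  F  F  F  |  F
T  F  F  T  |  F
T  F  T  F  |  T
T  F  T  T  |  T
T  T  F  F  |  F
T  T  F  T  |  F
T  T  T  F  |  T
T  T  T  T  |  F
The formula is true on 5 of the 16 rows.

5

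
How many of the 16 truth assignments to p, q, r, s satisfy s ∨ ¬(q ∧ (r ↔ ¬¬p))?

14

p | q | r | s || ¬p | ¬¬p | (r ↔ ¬¬p) | (q ∧ (r ↔ ¬¬p)) | ¬(q ∧ (r ↔ ¬¬p)) | (s ∨ ¬(q ∧ (r ↔ ¬¬p)))
F | F | F | F || T  |  F  |     T     |        F        |        T         |           T           
F | F | F | T || T  |  F  |     T     |        F        |        T         |           T           
F | F | T | F || T  |  F  |     F     |        F        |        T         |           T           
F | F | T | T || T  |  F  |     F     |        F        |        T         |           T           
F | T | F | F || T  |  F  |     T     |        T        |        F         |           F           
F | T | F | T || T  |  F  |     T     |        T        |        F         |           T           
F | T | T | F || T  |  F  |     F     |        F        |        T         |           T           
F | T | T | T || T  |  F  |     F     |        F        |        T         |           T           
T | F | F | F || F  |  T  |     F     |        F        |        T         |           T           
T | F | F | T || F  |  T  |     F     |        F        |        T         |           T           
T | F | T | F || F  |  T  |     T     |        F        |        T         |           T           
T | F | T | T || F  |  T  |     T     |        F        |        T         |           T           
T | T | F | F || F  |  T  |     F     |        F        |        T         |           T           
T | T | F | T || F  |  T  |     F     |        F        |        T         |           T           
T | T | T | F || F  |  T  |     T     |        T        |        F         |           F           
T | T | T | T || F  |  T  |     T     |        T        |        F         |           T           
The formula is true on 14 of the 16 rows.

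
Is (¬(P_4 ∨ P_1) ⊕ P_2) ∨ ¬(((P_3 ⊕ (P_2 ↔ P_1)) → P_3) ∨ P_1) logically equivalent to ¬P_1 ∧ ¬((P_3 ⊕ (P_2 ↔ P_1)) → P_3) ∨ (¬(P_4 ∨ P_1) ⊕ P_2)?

equivalent

P_1 | P_2 | P_3 | P_4 || φ | ψ
 F  |  F  |  F  |  F  || T | T
 F  |  F  |  F  |  T  || T | T
 F  |  F  |  T  |  F  || T | T
 F  |  F  |  T  |  T  || F | F
 F  |  T  |  F  |  F  || F | F
 F  |  T  |  F  |  T  || T | T
 F  |  T  |  T  |  F  || F | F
 F  |  T  |  T  |  T  || T | T
 T  |  F  |  F  |  F  || F | F
 T  |  F  |  F  |  T  || F | F
 T  |  F  |  T  |  F  || F | F
 T  |  F  |  T  |  T  || F | F
 T  |  T  |  F  |  F  || T | T
 T  |  T  |  F  |  T  || T | T
 T  |  T  |  T  |  F  || T | T
 T  |  T  |  T  |  T  || T | T
The columns for φ and ψ agree on every row, so they are logically equivalent.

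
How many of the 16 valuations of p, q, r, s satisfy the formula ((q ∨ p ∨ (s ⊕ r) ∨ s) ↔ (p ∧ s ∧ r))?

3

p | q | r | s || φ
1 | 1 | 1 | 1 || 1
1 | 1 | 1 | 0 || 0
1 | 1 | 0 | 1 || 0
1 | 1 | 0 | 0 || 0
1 | 0 | 1 | 1 || 1
1 | 0 | 1 | 0 || 0
1 | 0 | 0 | 1 || 0
1 | 0 | 0 | 0 || 0
0 | 1 | 1 | 1 || 0
0 | 1 | 1 | 0 || 0
0 | 1 | 0 | 1 || 0
0 | 1 | 0 | 0 || 0
0 | 0 | 1 | 1 || 0
0 | 0 | 1 | 0 || 0
0 | 0 | 0 | 1 || 0
0 | 0 | 0 | 0 || 1
The formula is true on 3 of the 16 rows.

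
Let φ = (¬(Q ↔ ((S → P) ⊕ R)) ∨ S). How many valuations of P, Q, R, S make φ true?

12

P | Q | R | S | (S → P) | ((S → P) ⊕ R) | (Q ↔ ((S → P) ⊕ R)) | ¬(Q ↔ ((S → P) ⊕ R)) | (¬(Q ↔ ((S → P) ⊕ R)) ∨ S)
- | - | - | - | ------- | ------------- | ------------------- | -------------------- | --------------------------
0 | 0 | 0 | 0 |    1    |       1       |          0          |          1           |             1             
0 | 0 | 0 | 1 |    0    |       0       |          1          |          0           |             1             
0 | 0 | 1 | 0 |    1    |       0       |          1          |          0           |             0             
0 | 0 | 1 | 1 |    0    |       1       |          0          |          1           |             1             
0 | 1 | 0 | 0 |    1    |       1       |          1          |          0           |             0             
0 | 1 | 0 | 1 |    0    |       0       |          0          |          1           |             1             
0 | 1 | 1 | 0 |    1    |       0       |          0          |          1           |             1             
0 | 1 | 1 | 1 |    0    |       1       |          1          |          0           |             1             
1 | 0 | 0 | 0 |    1    |       1       |          0          |          1           |             1             
1 | 0 | 0 | 1 |    1    |       1       |          0          |          1           |             1             
1 | 0 | 1 | 0 |    1    |       0       |          1          |          0           |             0             
1 | 0 | 1 | 1 |    1    |       0       |          1          |          0           |             1             
1 | 1 | 0 | 0 |    1    |       1       |          1          |          0           |             0             
1 | 1 | 0 | 1 |    1    |       1       |          1          |          0           |             1             
1 | 1 | 1 | 0 |    1    |       0       |          0          |          1           |             1             
1 | 1 | 1 | 1 |    1    |       0       |          0          |          1           |             1             
The formula is true on 12 of the 16 rows.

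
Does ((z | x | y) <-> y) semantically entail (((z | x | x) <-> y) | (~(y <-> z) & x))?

x | y | z | φ | ψ
- | - | - | - | -
1 | 1 | 1 | 1 | 1
1 | 1 | 0 | 1 | 1
1 | 0 | 1 | 0 | 1
1 | 0 | 0 | 0 | 0
0 | 1 | 1 | 1 | 1
0 | 1 | 0 | 1 | 0
0 | 0 | 1 | 0 | 0
0 | 0 | 0 | 1 | 1
At x=0, y=1, z=0 we have φ true but ψ false, so φ does not entail ψ.

no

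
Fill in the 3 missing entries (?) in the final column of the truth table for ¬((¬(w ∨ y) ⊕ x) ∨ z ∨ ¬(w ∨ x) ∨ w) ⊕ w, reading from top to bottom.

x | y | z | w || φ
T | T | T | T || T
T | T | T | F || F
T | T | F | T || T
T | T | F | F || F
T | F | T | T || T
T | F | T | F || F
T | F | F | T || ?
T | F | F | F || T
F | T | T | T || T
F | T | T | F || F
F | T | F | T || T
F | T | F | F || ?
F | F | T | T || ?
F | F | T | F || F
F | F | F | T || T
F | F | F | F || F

T, F, T

Row x=T, y=F, z=F, w=T: ¬((¬(w ∨ y) ⊕ x) ∨ z ∨ ¬(w ∨ x) ∨ w) = F, so the formula = T.
Row x=F, y=T, z=F, w=F: ¬((¬(w ∨ y) ⊕ x) ∨ z ∨ ¬(w ∨ x) ∨ w) = F, so the formula = F.
Row x=F, y=F, z=T, w=T: ¬((¬(w ∨ y) ⊕ x) ∨ z ∨ ¬(w ∨ x) ∨ w) = F, so the formula = T.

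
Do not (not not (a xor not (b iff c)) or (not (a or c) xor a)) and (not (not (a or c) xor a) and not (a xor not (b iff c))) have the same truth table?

a  b  c  |  φ  ψ
F  F  F  |  F  F
F  F  T  |  F  F
F  T  F  |  F  F
F  T  T  |  T  T
T  F  F  |  F  F
T  F  T  |  F  F
T  T  F  |  F  F
T  T  T  |  F  F
The columns for φ and ψ agree on every row, so they are logically equivalent.

equivalent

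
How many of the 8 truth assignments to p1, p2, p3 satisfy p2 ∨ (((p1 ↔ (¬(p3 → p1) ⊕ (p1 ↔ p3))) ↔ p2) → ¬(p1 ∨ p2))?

p1  p2  p3  |  (p3 → p1)  ¬(p3 → p1)  (p1 ↔ p3)  (¬(p3 → p1) ⊕ (p1 ↔ p3))  (p1 ∨ p2)  ¬(p1 ∨ p2)  φ
T   T   T   |      T          F           T                 T                  T          F       T
T   T   F   |      T          F           F                 F                  T          F       T
T   F   T   |      T          F           T                 T                  T          F       T
T   F   F   |      T          F           F                 F                  T          F       F
F   T   T   |      F          T           F                 T                  T          F       T
F   T   F   |      T          F           T                 T                  T          F       T
F   F   T   |      F          T           F                 T                  F          T       T
F   F   F   |      T          F           T                 T                  F          T       T
The formula is true on 7 of the 8 rows.

7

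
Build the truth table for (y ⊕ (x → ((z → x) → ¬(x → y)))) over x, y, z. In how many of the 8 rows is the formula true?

x  y  z  |  φ
T  T  T  |  T
T  T  F  |  T
T  F  T  |  T
T  F  F  |  T
F  T  T  |  F
F  T  F  |  F
F  F  T  |  T
F  F  F  |  T
The formula is true on 6 of the 8 rows.

6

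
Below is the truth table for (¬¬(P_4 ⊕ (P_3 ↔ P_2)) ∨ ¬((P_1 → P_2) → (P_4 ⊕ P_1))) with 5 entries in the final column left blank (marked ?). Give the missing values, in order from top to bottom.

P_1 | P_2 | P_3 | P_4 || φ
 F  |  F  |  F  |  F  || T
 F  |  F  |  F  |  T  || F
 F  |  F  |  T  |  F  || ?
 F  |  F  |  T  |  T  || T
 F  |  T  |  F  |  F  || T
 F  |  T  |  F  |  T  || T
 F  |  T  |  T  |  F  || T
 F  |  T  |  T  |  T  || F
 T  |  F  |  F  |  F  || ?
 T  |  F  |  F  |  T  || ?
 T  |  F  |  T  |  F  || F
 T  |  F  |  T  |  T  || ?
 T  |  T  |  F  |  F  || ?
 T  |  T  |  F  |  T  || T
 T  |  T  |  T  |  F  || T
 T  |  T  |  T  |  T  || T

Row P_1=F, P_2=F, P_3=T, P_4=F: ¬¬(P_4 ⊕ (P_3 ↔ P_2)) = F, ¬((P_1 → P_2) → (P_4 ⊕ P_1)) = T, so the formula = T.
Row P_1=T, P_2=F, P_3=F, P_4=F: ¬¬(P_4 ⊕ (P_3 ↔ P_2)) = T, ¬((P_1 → P_2) → (P_4 ⊕ P_1)) = F, so the formula = T.
Row P_1=T, P_2=F, P_3=F, P_4=T: ¬¬(P_4 ⊕ (P_3 ↔ P_2)) = F, ¬((P_1 → P_2) → (P_4 ⊕ P_1)) = F, so the formula = F.
Row P_1=T, P_2=F, P_3=T, P_4=T: ¬¬(P_4 ⊕ (P_3 ↔ P_2)) = T, ¬((P_1 → P_2) → (P_4 ⊕ P_1)) = F, so the formula = T.
Row P_1=T, P_2=T, P_3=F, P_4=F: ¬¬(P_4 ⊕ (P_3 ↔ P_2)) = F, ¬((P_1 → P_2) → (P_4 ⊕ P_1)) = F, so the formula = F.

T, T, F, T, F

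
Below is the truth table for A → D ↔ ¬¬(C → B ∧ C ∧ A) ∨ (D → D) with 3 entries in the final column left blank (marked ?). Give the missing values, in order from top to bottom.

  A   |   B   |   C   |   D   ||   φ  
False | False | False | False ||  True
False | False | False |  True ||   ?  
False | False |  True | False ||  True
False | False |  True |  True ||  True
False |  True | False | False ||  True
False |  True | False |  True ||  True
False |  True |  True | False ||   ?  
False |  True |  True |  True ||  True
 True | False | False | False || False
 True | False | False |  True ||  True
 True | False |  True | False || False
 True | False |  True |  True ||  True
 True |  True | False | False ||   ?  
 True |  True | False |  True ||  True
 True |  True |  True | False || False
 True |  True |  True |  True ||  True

Row A=False, B=False, C=False, D=True: (A → D) = True, (¬¬(C → B ∧ C ∧ A) ∨ (D → D)) = True, so the formula = True.
Row A=False, B=True, C=True, D=False: (A → D) = True, (¬¬(C → B ∧ C ∧ A) ∨ (D → D)) = True, so the formula = True.
Row A=True, B=True, C=False, D=False: (A → D) = False, (¬¬(C → B ∧ C ∧ A) ∨ (D → D)) = True, so the formula = False.

True, True, False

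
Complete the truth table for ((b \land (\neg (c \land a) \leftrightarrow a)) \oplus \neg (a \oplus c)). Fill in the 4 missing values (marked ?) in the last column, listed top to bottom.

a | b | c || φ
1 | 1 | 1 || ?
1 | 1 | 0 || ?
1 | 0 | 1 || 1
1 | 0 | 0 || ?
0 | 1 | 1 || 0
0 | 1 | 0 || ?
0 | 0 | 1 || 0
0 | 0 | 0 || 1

Row a=1, b=1, c=1: (b \land (\neg (c \land a) \leftrightarrow a)) = 0, \neg (a \oplus c) = 1, so the formula = 1.
Row a=1, b=1, c=0: (b \land (\neg (c \land a) \leftrightarrow a)) = 1, \neg (a \oplus c) = 0, so the formula = 1.
Row a=1, b=0, c=0: (b \land (\neg (c \land a) \leftrightarrow a)) = 0, \neg (a \oplus c) = 0, so the formula = 0.
Row a=0, b=1, c=0: (b \land (\neg (c \land a) \leftrightarrow a)) = 0, \neg (a \oplus c) = 1, so the formula = 1.

1, 1, 0, 1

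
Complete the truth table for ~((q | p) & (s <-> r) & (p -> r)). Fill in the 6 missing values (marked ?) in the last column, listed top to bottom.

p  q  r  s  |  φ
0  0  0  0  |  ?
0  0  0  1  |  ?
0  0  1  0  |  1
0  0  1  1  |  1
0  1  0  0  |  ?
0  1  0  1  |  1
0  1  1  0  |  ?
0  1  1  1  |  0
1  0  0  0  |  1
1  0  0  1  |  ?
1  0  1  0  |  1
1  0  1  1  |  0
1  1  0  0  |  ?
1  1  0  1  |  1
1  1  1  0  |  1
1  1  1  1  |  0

1, 1, 0, 1, 1, 1

Row p=0, q=0, r=0, s=0: (q | p) = 0, (s <-> r) = 1, (p -> r) = 1, ((q | p) & (s <-> r) & (p -> r)) = 0, so the formula = 1.
Row p=0, q=0, r=0, s=1: (q | p) = 0, (s <-> r) = 0, (p -> r) = 1, ((q | p) & (s <-> r) & (p -> r)) = 0, so the formula = 1.
Row p=0, q=1, r=0, s=0: (q | p) = 1, (s <-> r) = 1, (p -> r) = 1, ((q | p) & (s <-> r) & (p -> r)) = 1, so the formula = 0.
Row p=0, q=1, r=1, s=0: (q | p) = 1, (s <-> r) = 0, (p -> r) = 1, ((q | p) & (s <-> r) & (p -> r)) = 0, so the formula = 1.
Row p=1, q=0, r=0, s=1: (q | p) = 1, (s <-> r) = 0, (p -> r) = 0, ((q | p) & (s <-> r) & (p -> r)) = 0, so the formula = 1.
Row p=1, q=1, r=0, s=0: (q | p) = 1, (s <-> r) = 1, (p -> r) = 0, ((q | p) & (s <-> r) & (p -> r)) = 0, so the formula = 1.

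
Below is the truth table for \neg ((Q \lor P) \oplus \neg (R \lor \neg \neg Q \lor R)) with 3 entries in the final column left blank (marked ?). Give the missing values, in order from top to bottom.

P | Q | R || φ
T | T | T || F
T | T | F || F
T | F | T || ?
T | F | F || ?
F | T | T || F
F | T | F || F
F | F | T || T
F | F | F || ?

F, T, F

Row P=T, Q=F, R=T: (Q \lor P) = T, \neg (R \lor \neg \neg Q \lor R) = F, ((Q \lor P) \oplus \neg (R \lor \neg \neg Q \lor R)) = T, so the formula = F.
Row P=T, Q=F, R=F: (Q \lor P) = T, \neg (R \lor \neg \neg Q \lor R) = T, ((Q \lor P) \oplus \neg (R \lor \neg \neg Q \lor R)) = F, so the formula = T.
Row P=F, Q=F, R=F: (Q \lor P) = F, \neg (R \lor \neg \neg Q \lor R) = T, ((Q \lor P) \oplus \neg (R \lor \neg \neg Q \lor R)) = T, so the formula = F.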